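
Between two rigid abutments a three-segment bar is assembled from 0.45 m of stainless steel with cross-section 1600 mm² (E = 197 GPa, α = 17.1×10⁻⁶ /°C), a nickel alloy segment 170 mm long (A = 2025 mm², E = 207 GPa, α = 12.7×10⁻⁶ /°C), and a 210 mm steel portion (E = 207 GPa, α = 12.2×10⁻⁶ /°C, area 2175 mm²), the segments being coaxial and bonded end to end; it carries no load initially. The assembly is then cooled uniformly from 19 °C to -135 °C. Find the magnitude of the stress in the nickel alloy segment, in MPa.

If the supports were absent, the total length change would be Σ αᵢΔT Lᵢ = 17.1×10⁻⁶×154×450 + 12.7×10⁻⁶×154×170 + 12.2×10⁻⁶×154×210 = 1.912 mm.
Since the ends are fixed, an axial force P builds up, equal in every segment, with P · Σ Lᵢ/(AᵢEᵢ) = δ_free.
Σ Lᵢ/(AᵢEᵢ) = 450/(1600×197×10³) + 170/(2025×207×10³) + 210/(2175×207×10³) = 2.3×10⁻⁶ mm/N.
Hence P = δ_free / Σ(L/AE) = 1.912/2.3×10⁻⁶ = 831.5 kN (tensile).
σ_{nickel alloy} = P / A = 831500 / 2025 = 410.6 MPa.

σ ≈ 411 MPa (tensile)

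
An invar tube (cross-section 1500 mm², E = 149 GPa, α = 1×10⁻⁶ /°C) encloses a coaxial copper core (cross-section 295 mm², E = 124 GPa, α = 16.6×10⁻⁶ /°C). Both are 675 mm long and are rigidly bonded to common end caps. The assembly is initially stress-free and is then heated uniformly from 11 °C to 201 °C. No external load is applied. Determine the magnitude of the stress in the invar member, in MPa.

Both members must finish at the same length. With the larger α, the copper tends to over-expand; the plates restrain it, putting the copper in compression and the invar in tension. With no external load the two internal forces are equal and opposite, magnitude P.
Compatibility of the two members (thermal + elastic change equal): (α₁ − α₂)ΔT = P·[1/(A₁E₁) + 1/(A₂E₂)].
|α₁ − α₂|·ΔT = 15.6×10⁻⁶ × 190 = 0.002964.
1/(A₁E₁) + 1/(A₂E₂) = 1/(1500×149×10³) + 1/(295×124×10³) = 3.181×10⁻⁸ N⁻¹.
So P = 0.002964 / 3.181×10⁻⁸ = 93.17 kN.
σ_{invar} = P/A₁ = 93170/1500 = 62.12 MPa, tensile.

σ ≈ 62.1 MPa (tensile)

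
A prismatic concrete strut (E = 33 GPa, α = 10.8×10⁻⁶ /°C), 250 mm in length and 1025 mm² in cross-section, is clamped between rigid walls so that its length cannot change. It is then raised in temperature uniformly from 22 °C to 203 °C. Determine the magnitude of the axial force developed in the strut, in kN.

The ends cannot move, so σ = EαΔT = 33×10³ × 10.8×10⁻⁶ × 181 = 64.51 MPa.
P = AEαΔT = 1025 × 33×10³ × 10.8×10⁻⁶ × 181 = 66.12 kN (compressive).

P ≈ 66.1 kN (compressive)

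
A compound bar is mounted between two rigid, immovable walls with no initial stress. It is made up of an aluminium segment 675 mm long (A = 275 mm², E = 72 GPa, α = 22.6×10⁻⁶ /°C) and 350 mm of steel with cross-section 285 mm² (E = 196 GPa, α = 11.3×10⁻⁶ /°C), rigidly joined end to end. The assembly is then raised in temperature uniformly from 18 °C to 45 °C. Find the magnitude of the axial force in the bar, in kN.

Free thermal expansion of the whole bar: Σ αᵢΔT Lᵢ = 22.6×10⁻⁶×27×675 + 11.3×10⁻⁶×27×350 = 0.5187 mm.
Since the ends are fixed, an axial force P builds up, equal in every segment, with P · Σ Lᵢ/(AᵢEᵢ) = δ_free.
The series flexibility is Σ Lᵢ/(AᵢEᵢ) = 675/(275×72×10³) + 350/(285×196×10³) = 4.036×10⁻⁵ mm/N.
Hence P = δ_free / Σ(L/AE) = 0.5187/4.036×10⁻⁵ = 12.85 kN (compressive).

P ≈ 12.9 kN (compressive)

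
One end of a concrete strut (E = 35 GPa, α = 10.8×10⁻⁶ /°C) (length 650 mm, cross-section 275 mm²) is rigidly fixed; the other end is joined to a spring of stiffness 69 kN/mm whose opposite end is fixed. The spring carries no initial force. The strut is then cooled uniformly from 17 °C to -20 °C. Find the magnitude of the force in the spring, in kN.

P ≈ 3.17 kN

Free thermal contraction: δ_free = αΔT L = 10.8×10⁻⁶ × 37 × 650 = 0.2597 mm.
Let P be the tensile force in the spring. The strut extends elastically by PL/(AE) and the spring stretches by P/k; together these equal δ_free.
P [ L/(AE) + 1/k ] = δ_free → P [ 650/(275×35×10³) + 1/(69×10³) ] = 0.2597.
P = 0.2597 / 8.203×10⁻⁵ = 3167 N.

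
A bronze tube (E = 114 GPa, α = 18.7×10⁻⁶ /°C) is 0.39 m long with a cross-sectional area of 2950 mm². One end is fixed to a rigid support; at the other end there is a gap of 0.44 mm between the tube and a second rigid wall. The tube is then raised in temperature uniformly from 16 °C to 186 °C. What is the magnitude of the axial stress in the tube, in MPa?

Free thermal elongation = αΔT L = 18.7×10⁻⁶ × 170 × 390 = 1.24 mm.
The gap closes (δ_free > 0.44 mm) and the wall then resists a further 1.24 − 0.44 = 0.7998 mm of expansion.
Compatibility: PL/(AE) = 0.7998 mm, so σ = P/A = E × (0.7998/390) = 233.8 MPa.

σ ≈ 234 MPa (compressive)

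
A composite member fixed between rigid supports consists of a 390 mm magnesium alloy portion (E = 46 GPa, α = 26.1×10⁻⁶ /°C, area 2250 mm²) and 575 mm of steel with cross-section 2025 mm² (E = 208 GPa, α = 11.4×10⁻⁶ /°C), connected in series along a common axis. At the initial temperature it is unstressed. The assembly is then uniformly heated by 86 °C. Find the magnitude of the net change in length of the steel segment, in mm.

|ΔL| ≈ 0.181 mm

If the supports were absent, the total length change would be Σ αᵢΔT Lᵢ = 26.1×10⁻⁶×86×390 + 11.4×10⁻⁶×86×575 = 1.439 mm.
Since the ends are fixed, an axial force P builds up, equal in every segment, with P · Σ Lᵢ/(AᵢEᵢ) = δ_free.
The series flexibility is Σ Lᵢ/(AᵢEᵢ) = 390/(2250×46×10³) + 575/(2025×208×10³) = 5.133×10⁻⁶ mm/N.
Hence P = δ_free / Σ(L/AE) = 1.439/5.133×10⁻⁶ = 280.4 kN (compressive).
For the steel segment, free thermal change = 11.4×10⁻⁶×86×575 = 0.5637 mm and elastic change from P = 280400×575/(2025×208×10³) = 0.3827 mm; these oppose, so the net change is 0.181 mm (segment lengthens).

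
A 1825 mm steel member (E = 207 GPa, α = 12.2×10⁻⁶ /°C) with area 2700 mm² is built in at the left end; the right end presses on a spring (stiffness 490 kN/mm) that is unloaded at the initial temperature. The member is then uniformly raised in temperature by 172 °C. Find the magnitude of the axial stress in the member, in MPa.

σ ≈ 267 MPa (compressive)

If the spring were absent the member would lengthen by αΔT L = 12.2×10⁻⁶ × 172 × 1825 = 3.83 mm.
With a force P in the spring, the elastic change of the member is PL/(AE) and that of the spring is P/k; compatibility requires their sum to equal δ_free.
P [ L/(AE) + 1/k ] = δ_free → P [ 1825/(2700×207×10³) + 1/(490×10³) ] = 3.83.
P = 3.83 / 5.306×10⁻⁶ = 721700 N.
σ = P/A = 721700/2700 = 267.3 MPa.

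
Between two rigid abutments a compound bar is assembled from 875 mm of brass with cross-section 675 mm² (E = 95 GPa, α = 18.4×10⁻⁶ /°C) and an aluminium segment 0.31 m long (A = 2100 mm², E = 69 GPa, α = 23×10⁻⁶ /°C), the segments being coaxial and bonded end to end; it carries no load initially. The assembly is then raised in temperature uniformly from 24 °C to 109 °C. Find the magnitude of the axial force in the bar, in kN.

P ≈ 125 kN (compressive)

Free thermal expansion of the whole bar: Σ αᵢΔT Lᵢ = 18.4×10⁻⁶×85×875 + 23×10⁻⁶×85×310 = 1.975 mm.
The walls prevent any net length change, so an axial force P (same in every segment) develops. Compatibility: P · Σ Lᵢ/(AᵢEᵢ) = δ_free.
Σ Lᵢ/(AᵢEᵢ) = 875/(675×95×10³) + 310/(2100×69×10³) = 1.578×10⁻⁵ mm/N.
So P = 1.975 / 1.578×10⁻⁵ = 125.1 kN, compressive.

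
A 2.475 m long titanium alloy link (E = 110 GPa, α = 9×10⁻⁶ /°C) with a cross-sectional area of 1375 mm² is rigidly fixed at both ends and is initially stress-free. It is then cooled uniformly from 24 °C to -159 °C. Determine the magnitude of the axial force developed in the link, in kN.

P ≈ 249 kN (tensile)

The ends cannot move, so σ = EαΔT = 110×10³ × 9×10⁻⁶ × 183 = 181.2 MPa.
P = AEαΔT = 1375 × 110×10³ × 9×10⁻⁶ × 183 = 249.1 kN (tensile).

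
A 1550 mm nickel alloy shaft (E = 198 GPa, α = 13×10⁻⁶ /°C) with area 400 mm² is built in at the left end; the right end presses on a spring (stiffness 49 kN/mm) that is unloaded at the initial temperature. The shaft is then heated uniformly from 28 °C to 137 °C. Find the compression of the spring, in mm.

If the spring were absent the shaft would lengthen by αΔT L = 13×10⁻⁶ × 109 × 1550 = 2.196 mm.
With a force P in the spring, the elastic change of the shaft is PL/(AE) and that of the spring is P/k; compatibility requires their sum to equal δ_free.
So P = δ_free / [L/(AE) + 1/k] = 2.196 / [ 1550/(400×198×10³) + 1/(49×10³) ].
P = 2.196 / 3.998×10⁻⁵ = 54940 N.
Spring compression = P/k = 54940/(49×10³) = 1.121 mm.

δ ≈ 1.12 mm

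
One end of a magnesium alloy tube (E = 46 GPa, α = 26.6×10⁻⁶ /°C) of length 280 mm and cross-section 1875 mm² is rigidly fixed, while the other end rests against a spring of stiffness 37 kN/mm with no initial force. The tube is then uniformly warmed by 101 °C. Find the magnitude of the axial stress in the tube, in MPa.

σ ≈ 13.3 MPa (compressive)

Free thermal expansion: δ_free = αΔT L = 26.6×10⁻⁶ × 101 × 280 = 0.7522 mm.
With a force P in the spring, the elastic change of the tube is PL/(AE) and that of the spring is P/k; compatibility requires their sum to equal δ_free.
P [ L/(AE) + 1/k ] = δ_free → P [ 280/(1875×46×10³) + 1/(37×10³) ] = 0.7522.
P = 0.7522 / 3.027×10⁻⁵ = 24850 N.
σ = P/A = 24850/1875 = 13.25 MPa.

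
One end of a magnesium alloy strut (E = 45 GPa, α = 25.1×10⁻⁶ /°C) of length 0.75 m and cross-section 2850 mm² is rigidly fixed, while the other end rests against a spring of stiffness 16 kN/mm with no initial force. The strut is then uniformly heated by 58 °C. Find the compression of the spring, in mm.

δ ≈ 0.998 mm

If the spring were absent the strut would lengthen by αΔT L = 25.1×10⁻⁶ × 58 × 750 = 1.092 mm.
Let P be the compressive force at the spring. The strut shortens elastically by PL/(AE) and the spring compresses by P/k; together these equal δ_free.
So P = δ_free / [L/(AE) + 1/k] = 1.092 / [ 750/(2850×45×10³) + 1/(16×10³) ].
P = 1.092 / 6.835×10⁻⁵ = 15970 N.
Spring compression = P/k = 15970/(16×10³) = 0.9984 mm.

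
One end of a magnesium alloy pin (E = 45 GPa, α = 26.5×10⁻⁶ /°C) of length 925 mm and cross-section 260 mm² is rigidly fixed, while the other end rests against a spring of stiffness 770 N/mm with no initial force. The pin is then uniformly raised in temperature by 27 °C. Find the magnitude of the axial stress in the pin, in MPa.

σ ≈ 1.85 MPa (compressive)

The unrestrained thermal change is αΔT L = 26.5×10⁻⁶ × 27 × 925 = 0.6618 mm.
With a force P in the spring, the elastic change of the pin is PL/(AE) and that of the spring is P/k; compatibility requires their sum to equal δ_free.
So P = δ_free / [L/(AE) + 1/k] = 0.6618 / [ 925/(260×45×10³) + 1/(770) ].
P = 0.6618 / 0.001378 = 480.4 N.
σ = P/A = 480.4/260 = 1.848 MPa.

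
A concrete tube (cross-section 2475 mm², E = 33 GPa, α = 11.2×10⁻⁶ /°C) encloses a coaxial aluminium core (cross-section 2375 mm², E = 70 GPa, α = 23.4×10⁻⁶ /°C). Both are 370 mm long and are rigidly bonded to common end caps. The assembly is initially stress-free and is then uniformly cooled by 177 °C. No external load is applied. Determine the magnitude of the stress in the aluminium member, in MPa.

σ ≈ 49.8 MPa (tensile)

The aluminium has the larger α, so on cooling it would change length more than the concrete if both were free. The rigid plates force a common final length, so the aluminium is put into tension and the concrete into compression, with equal and opposite forces P (no external load).
Setting the final lengths equal and cancelling L: (α₁ − α₂)ΔT = P/(A₁E₁) + P/(A₂E₂).
|α₁ − α₂|·ΔT = 12.2×10⁻⁶ × 177 = 0.002159.
1/(A₁E₁) + 1/(A₂E₂) = 1/(2475×33×10³) + 1/(2375×70×10³) = 1.826×10⁻⁸ N⁻¹.
So P = 0.002159 / 1.826×10⁻⁸ = 118.3 kN.
σ_{aluminium} = P/A₂ = 118300/2375 = 49.8 MPa, tensile.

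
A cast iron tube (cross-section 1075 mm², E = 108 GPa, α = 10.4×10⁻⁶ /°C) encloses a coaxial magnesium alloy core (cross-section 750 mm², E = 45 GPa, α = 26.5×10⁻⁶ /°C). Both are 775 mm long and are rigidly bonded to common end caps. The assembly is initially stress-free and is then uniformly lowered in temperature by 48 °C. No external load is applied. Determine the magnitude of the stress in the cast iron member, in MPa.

Equilibrium of a rigid end plate with no external load gives equal and opposite internal forces ±P in the two members. Since α_{magnesium alloy} > α_{cast iron}, cooling drives the magnesium alloy into tension and the cast iron into compression.
Equating the net (thermal + elastic) strains gives |α₁ − α₂|·ΔT = P·[1/(A₁E₁) + 1/(A₂E₂)].
|α₁ − α₂|·ΔT = 16.1×10⁻⁶ × 48 = 0.0007728.
1/(A₁E₁) + 1/(A₂E₂) = 1/(1075×108×10³) + 1/(750×45×10³) = 3.824×10⁻⁸ N⁻¹.
P = 0.0007728 / 3.824×10⁻⁸ = 20210 N = 20.21 kN.
σ_{cast iron} = P/A₁ = 20210/1075 = 18.8 MPa, compressive.

σ ≈ 18.8 MPa (compressive)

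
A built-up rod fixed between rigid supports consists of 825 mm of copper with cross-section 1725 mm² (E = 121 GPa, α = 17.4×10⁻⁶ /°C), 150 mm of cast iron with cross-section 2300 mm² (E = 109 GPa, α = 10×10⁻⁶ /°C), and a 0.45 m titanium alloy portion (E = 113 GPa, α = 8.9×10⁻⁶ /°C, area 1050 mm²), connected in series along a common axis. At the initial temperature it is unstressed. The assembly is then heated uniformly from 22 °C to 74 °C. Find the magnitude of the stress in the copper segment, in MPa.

σ ≈ 71.8 MPa (compressive)

With the walls removed the bar would change length by δ_free = Σ αᵢΔT Lᵢ = 17.4×10⁻⁶×52×825 + 10×10⁻⁶×52×150 + 8.9×10⁻⁶×52×450 = 1.033 mm.
The walls prevent any net length change, so an axial force P (same in every segment) develops. Compatibility: P · Σ Lᵢ/(AᵢEᵢ) = δ_free.
Σ Lᵢ/(AᵢEᵢ) = 825/(1725×121×10³) + 150/(2300×109×10³) + 450/(1050×113×10³) = 8.344×10⁻⁶ mm/N.
So P = 1.033 / 8.344×10⁻⁶ = 123.8 kN, compressive.
σ_{copper} = P / A = 123800 / 1725 = 71.75 MPa.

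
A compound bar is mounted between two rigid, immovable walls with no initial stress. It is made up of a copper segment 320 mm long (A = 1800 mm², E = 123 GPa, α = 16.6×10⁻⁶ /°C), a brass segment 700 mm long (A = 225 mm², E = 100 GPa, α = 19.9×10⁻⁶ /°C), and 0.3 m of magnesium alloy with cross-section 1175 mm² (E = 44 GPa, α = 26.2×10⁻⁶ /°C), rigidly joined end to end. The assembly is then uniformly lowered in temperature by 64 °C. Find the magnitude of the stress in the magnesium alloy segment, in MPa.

σ ≈ 38.5 MPa (tensile)

Free thermal contraction of the whole bar: Σ αᵢΔT Lᵢ = 16.6×10⁻⁶×64×320 + 19.9×10⁻⁶×64×700 + 26.2×10⁻⁶×64×300 = 1.735 mm.
The rigid supports impose zero overall length change; the single axial force P common to all segments must satisfy P Σ Lᵢ/(AᵢEᵢ) = δ_free.
Σ Lᵢ/(AᵢEᵢ) = 320/(1800×123×10³) + 700/(225×100×10³) + 300/(1175×44×10³) = 3.836×10⁻⁵ mm/N.
Hence P = δ_free / Σ(L/AE) = 1.735/3.836×10⁻⁵ = 45.22 kN (tensile).
σ_{magnesium alloy} = P / A = 45220 / 1175 = 38.48 MPa.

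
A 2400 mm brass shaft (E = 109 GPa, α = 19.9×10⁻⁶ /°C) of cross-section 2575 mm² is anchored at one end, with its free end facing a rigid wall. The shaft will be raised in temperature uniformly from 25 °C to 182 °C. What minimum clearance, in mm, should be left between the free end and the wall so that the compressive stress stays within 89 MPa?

Free expansion if unrestrained: δ_free = αΔT L = 19.9×10⁻⁶ × 157 × 2400 = 7.498 mm.
At the allowable stress the elastic shortening the wall may impose is σL/E = 89 × 2400 / (109×10³) = 1.96 mm.
The gap must absorb the remainder: g_min = 7.498 − 1.96 = 5.539 mm.

g ≈ 5.54 mm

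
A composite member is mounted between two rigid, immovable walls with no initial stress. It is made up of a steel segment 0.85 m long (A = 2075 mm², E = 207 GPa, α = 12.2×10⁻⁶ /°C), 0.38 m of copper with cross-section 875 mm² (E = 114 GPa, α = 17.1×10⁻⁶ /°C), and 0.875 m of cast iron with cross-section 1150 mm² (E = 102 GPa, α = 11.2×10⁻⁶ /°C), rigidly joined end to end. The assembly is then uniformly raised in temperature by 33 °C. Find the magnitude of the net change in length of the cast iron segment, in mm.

|ΔL| ≈ 0.172 mm

If the supports were absent, the total length change would be Σ αᵢΔT Lᵢ = 12.2×10⁻⁶×33×850 + 17.1×10⁻⁶×33×380 + 11.2×10⁻⁶×33×875 = 0.88 mm.
The rigid supports impose zero overall length change; the single axial force P common to all segments must satisfy P Σ Lᵢ/(AᵢEᵢ) = δ_free.
Σ Lᵢ/(AᵢEᵢ) = 850/(2075×207×10³) + 380/(875×114×10³) + 875/(1150×102×10³) = 1.325×10⁻⁵ mm/N.
So P = 0.88 / 1.325×10⁻⁵ = 66.43 kN, compressive.
For the cast iron segment, free thermal change = 11.2×10⁻⁶×33×875 = 0.3234 mm and elastic change from P = 66430×875/(1150×102×10³) = 0.4955 mm; these oppose, so the net change is 0.172 mm (segment shortens).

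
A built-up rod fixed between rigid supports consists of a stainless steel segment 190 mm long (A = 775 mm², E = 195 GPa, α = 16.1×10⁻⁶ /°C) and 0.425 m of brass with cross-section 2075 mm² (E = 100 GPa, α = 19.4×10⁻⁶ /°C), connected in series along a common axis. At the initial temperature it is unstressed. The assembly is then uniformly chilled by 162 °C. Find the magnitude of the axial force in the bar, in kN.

P ≈ 554 kN (tensile)

Free thermal contraction of the whole bar: Σ αᵢΔT Lᵢ = 16.1×10⁻⁶×162×190 + 19.4×10⁻⁶×162×425 = 1.831 mm.
The walls prevent any net length change, so an axial force P (same in every segment) develops. Compatibility: P · Σ Lᵢ/(AᵢEᵢ) = δ_free.
Σ Lᵢ/(AᵢEᵢ) = 190/(775×195×10³) + 425/(2075×100×10³) = 3.305×10⁻⁶ mm/N.
P = 1.831 / 3.305×10⁻⁶ = 554000 N = 554 kN, tensile.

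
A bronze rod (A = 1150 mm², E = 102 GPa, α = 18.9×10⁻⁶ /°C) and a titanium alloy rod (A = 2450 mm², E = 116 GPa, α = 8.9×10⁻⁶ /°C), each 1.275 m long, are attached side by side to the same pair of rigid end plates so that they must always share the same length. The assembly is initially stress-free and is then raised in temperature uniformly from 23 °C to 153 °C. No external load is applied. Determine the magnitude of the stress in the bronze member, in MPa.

Both members must finish at the same length. With the larger α, the bronze tends to over-expand; the plates restrain it, putting the bronze in compression and the titanium alloy in tension. With no external load the two internal forces are equal and opposite, magnitude P.
Equating the net (thermal + elastic) strains gives |α₁ − α₂|·ΔT = P·[1/(A₁E₁) + 1/(A₂E₂)].
|α₁ − α₂|·ΔT = 10×10⁻⁶ × 130 = 0.0013.
1/(A₁E₁) + 1/(A₂E₂) = 1/(1150×102×10³) + 1/(2450×116×10³) = 1.204×10⁻⁸ N⁻¹.
P = 0.0013 / 1.204×10⁻⁸ = 107900 N = 107.9 kN.
σ_{bronze} = P/A₁ = 107900/1150 = 93.86 MPa, compressive.

σ ≈ 93.9 MPa (compressive)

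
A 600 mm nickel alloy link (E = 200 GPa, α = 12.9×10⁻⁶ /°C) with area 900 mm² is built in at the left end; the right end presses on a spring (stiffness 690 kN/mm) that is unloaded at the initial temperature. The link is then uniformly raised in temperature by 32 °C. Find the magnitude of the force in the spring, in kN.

P ≈ 51.8 kN

The unrestrained thermal change is αΔT L = 12.9×10⁻⁶ × 32 × 600 = 0.2477 mm.
With a force P in the spring, the elastic change of the link is PL/(AE) and that of the spring is P/k; compatibility requires their sum to equal δ_free.
P [ L/(AE) + 1/k ] = δ_free → P [ 600/(900×200×10³) + 1/(690×10³) ] = 0.2477.
P = 0.2477 / 4.783×10⁻⁶ = 51790 N.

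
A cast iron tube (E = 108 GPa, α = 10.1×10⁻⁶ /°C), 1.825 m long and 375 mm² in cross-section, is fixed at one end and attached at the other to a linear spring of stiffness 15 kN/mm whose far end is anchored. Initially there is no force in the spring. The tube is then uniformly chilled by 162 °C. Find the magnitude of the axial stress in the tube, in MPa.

σ ≈ 71.3 MPa (tensile)

Free thermal contraction: δ_free = αΔT L = 10.1×10⁻⁶ × 162 × 1825 = 2.986 mm.
With a force P in the spring, the elastic change of the tube is PL/(AE) and that of the spring is P/k; compatibility requires their sum to equal δ_free.
So P = δ_free / [L/(AE) + 1/k] = 2.986 / [ 1825/(375×108×10³) + 1/(15×10³) ].
P = 2.986 / 0.0001117 = 26730 N.
σ = P/A = 26730/375 = 71.27 MPa.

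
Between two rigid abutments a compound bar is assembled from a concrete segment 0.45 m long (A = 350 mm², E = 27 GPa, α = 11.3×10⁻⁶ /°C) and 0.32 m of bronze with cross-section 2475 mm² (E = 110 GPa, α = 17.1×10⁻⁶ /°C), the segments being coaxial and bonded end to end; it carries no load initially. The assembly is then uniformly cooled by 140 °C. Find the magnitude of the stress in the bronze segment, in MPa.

If the supports were absent, the total length change would be Σ αᵢΔT Lᵢ = 11.3×10⁻⁶×140×450 + 17.1×10⁻⁶×140×320 = 1.478 mm.
The rigid supports impose zero overall length change; the single axial force P common to all segments must satisfy P Σ Lᵢ/(AᵢEᵢ) = δ_free.
The series flexibility is Σ Lᵢ/(AᵢEᵢ) = 450/(350×27×10³) + 320/(2475×110×10³) = 4.879×10⁻⁵ mm/N.
P = 1.478 / 4.879×10⁻⁵ = 30290 N = 30.29 kN, tensile.
σ_{bronze} = P / A = 30290 / 2475 = 12.24 MPa.

σ ≈ 12.2 MPa (tensile)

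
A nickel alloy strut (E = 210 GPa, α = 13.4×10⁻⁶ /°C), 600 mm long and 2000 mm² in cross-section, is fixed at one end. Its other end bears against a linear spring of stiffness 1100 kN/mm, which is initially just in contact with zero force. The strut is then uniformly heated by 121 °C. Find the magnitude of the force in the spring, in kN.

If the spring were absent the strut would lengthen by αΔT L = 13.4×10⁻⁶ × 121 × 600 = 0.9728 mm.
With a force P in the spring, the elastic change of the strut is PL/(AE) and that of the spring is P/k; compatibility requires their sum to equal δ_free.
So P = δ_free / [L/(AE) + 1/k] = 0.9728 / [ 600/(2000×210×10³) + 1/(1100×10³) ].
P = 0.9728 / 2.338×10⁻⁶ = 416200 N.

P ≈ 416 kN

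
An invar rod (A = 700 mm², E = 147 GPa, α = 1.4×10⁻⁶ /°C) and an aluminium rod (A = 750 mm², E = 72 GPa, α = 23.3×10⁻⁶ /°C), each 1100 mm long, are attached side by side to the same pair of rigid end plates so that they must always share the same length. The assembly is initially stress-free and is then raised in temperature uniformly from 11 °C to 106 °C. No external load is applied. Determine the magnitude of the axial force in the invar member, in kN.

The aluminium has the larger α, so on heating it would change length more than the invar if both were free. The rigid plates force a common final length, so the aluminium is put into compression and the invar into tension, with equal and opposite forces P (no external load).
Equating the net (thermal + elastic) strains gives |α₁ − α₂|·ΔT = P·[1/(A₁E₁) + 1/(A₂E₂)].
|α₁ − α₂|·ΔT = 21.9×10⁻⁶ × 95 = 0.00208.
1/(A₁E₁) + 1/(A₂E₂) = 1/(700×147×10³) + 1/(750×72×10³) = 2.824×10⁻⁸ N⁻¹.
P = 0.00208 / 2.824×10⁻⁸ = 73680 N = 73.68 kN.

P ≈ 73.7 kN (tensile in the invar)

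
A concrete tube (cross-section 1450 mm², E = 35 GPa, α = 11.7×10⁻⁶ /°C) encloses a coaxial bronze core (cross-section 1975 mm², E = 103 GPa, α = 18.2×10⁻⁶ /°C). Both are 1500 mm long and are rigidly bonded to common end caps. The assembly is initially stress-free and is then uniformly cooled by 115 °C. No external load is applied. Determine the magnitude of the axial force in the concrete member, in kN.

The bronze has the larger α, so on cooling it would change length more than the concrete if both were free. The rigid plates force a common final length, so the bronze is put into tension and the concrete into compression, with equal and opposite forces P (no external load).
Equating the net (thermal + elastic) strains gives |α₁ − α₂|·ΔT = P·[1/(A₁E₁) + 1/(A₂E₂)].
|α₁ − α₂|·ΔT = 6.5×10⁻⁶ × 115 = 0.0007475.
1/(A₁E₁) + 1/(A₂E₂) = 1/(1450×35×10³) + 1/(1975×103×10³) = 2.462×10⁻⁸ N⁻¹.
P = 0.0007475 / 2.462×10⁻⁸ = 30360 N = 30.36 kN.

P ≈ 30.4 kN (compressive in the concrete)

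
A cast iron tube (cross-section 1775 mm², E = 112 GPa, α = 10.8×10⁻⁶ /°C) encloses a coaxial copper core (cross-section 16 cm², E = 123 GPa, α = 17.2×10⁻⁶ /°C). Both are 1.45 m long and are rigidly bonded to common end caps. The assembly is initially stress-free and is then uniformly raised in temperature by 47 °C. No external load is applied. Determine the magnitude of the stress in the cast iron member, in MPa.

σ ≈ 16.8 MPa (tensile)

The copper has the larger α, so on heating it would change length more than the cast iron if both were free. The rigid plates force a common final length, so the copper is put into compression and the cast iron into tension, with equal and opposite forces P (no external load).
Equating the net (thermal + elastic) strains gives |α₁ − α₂|·ΔT = P·[1/(A₁E₁) + 1/(A₂E₂)].
|α₁ − α₂|·ΔT = 6.4×10⁻⁶ × 47 = 0.0003008.
1/(A₁E₁) + 1/(A₂E₂) = 1/(1775×112×10³) + 1/(1600×123×10³) = 1.011×10⁻⁸ N⁻¹.
P = 0.0003008 / 1.011×10⁻⁸ = 29750 N = 29.75 kN.
σ_{cast iron} = P/A₁ = 29750/1775 = 16.76 MPa, tensile.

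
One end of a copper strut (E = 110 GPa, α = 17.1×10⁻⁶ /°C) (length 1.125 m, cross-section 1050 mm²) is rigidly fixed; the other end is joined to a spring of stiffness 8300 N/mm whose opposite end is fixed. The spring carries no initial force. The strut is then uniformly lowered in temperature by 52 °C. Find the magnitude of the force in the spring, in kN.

P ≈ 7.68 kN

The unrestrained thermal change is αΔT L = 17.1×10⁻⁶ × 52 × 1125 = 1 mm.
With a force P in the spring, the elastic change of the strut is PL/(AE) and that of the spring is P/k; compatibility requires their sum to equal δ_free.
So P = δ_free / [L/(AE) + 1/k] = 1 / [ 1125/(1050×110×10³) + 1/(8300) ].
P = 1 / 0.0001302 = 7682 N.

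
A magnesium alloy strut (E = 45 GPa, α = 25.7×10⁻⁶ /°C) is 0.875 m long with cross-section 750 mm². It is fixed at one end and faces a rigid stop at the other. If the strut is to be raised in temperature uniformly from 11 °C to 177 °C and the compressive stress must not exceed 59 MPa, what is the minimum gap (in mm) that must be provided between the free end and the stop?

Free expansion if unrestrained: δ_free = αΔT L = 25.7×10⁻⁶ × 166 × 875 = 3.733 mm.
At the allowable stress the elastic shortening the wall may impose is σL/E = 59 × 875 / (45×10³) = 1.147 mm.
So the gap has to take up the difference, g_min = δ_free − σL/E = 3.733 − 1.147 = 2.586 mm.

g ≈ 2.59 mm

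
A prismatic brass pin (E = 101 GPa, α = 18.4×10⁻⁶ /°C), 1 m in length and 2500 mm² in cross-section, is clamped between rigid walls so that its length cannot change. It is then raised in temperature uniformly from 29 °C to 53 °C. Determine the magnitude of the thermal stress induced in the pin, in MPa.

σ ≈ 44.6 MPa (compressive)

Because both ends are immovable the net strain is zero, and the suppressed thermal strain is αΔT = 18.4×10⁻⁶ × 24 = 441.6×10⁻⁶.
The stress required to suppress this strain is σ = Eε = 101×10³ × 441.6×10⁻⁶ = 44.6 MPa, compressive since the pin is trying to expand.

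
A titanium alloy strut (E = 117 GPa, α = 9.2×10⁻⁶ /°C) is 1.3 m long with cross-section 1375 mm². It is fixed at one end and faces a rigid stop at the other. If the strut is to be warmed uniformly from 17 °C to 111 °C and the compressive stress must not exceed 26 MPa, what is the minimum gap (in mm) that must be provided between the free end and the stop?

Free expansion if unrestrained: δ_free = αΔT L = 9.2×10⁻⁶ × 94 × 1300 = 1.124 mm.
A stress of 26 MPa corresponds to the wall pushing the strut back by σL/E = 26×1300/(117×10³) = 0.2889 mm.
The gap must absorb the remainder: g_min = 1.124 − 0.2889 = 0.8354 mm.

g ≈ 0.835 mm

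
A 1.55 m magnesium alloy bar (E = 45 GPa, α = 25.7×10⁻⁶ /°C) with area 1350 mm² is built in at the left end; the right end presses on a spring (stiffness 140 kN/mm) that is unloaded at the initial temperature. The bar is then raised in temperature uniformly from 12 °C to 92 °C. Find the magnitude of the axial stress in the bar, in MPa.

If the spring were absent the bar would lengthen by αΔT L = 25.7×10⁻⁶ × 80 × 1550 = 3.187 mm.
Let P be the compressive force at the spring. The bar shortens elastically by PL/(AE) and the spring compresses by P/k; together these equal δ_free.
So P = δ_free / [L/(AE) + 1/k] = 3.187 / [ 1550/(1350×45×10³) + 1/(140×10³) ].
P = 3.187 / 3.266×10⁻⁵ = 97580 N.
σ = P/A = 97580/1350 = 72.28 MPa.

σ ≈ 72.3 MPa (compressive)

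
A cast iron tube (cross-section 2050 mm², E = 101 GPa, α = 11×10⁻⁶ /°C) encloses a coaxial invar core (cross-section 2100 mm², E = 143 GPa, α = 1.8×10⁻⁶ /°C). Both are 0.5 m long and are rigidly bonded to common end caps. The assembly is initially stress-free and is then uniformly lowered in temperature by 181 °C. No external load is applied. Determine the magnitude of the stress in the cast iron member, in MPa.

The cast iron has the larger α, so on cooling it would change length more than the invar if both were free. The rigid plates force a common final length, so the cast iron is put into tension and the invar into compression, with equal and opposite forces P (no external load).
Compatibility of the two members (thermal + elastic change equal): (α₁ − α₂)ΔT = P·[1/(A₁E₁) + 1/(A₂E₂)].
|α₁ − α₂|·ΔT = 9.2×10⁻⁶ × 181 = 0.001665.
1/(A₁E₁) + 1/(A₂E₂) = 1/(2050×101×10³) + 1/(2100×143×10³) = 8.16×10⁻⁹ N⁻¹.
So P = 0.001665 / 8.16×10⁻⁹ = 204.1 kN.
σ_{cast iron} = P/A₁ = 204100/2050 = 99.55 MPa, tensile.

σ ≈ 99.5 MPa (tensile)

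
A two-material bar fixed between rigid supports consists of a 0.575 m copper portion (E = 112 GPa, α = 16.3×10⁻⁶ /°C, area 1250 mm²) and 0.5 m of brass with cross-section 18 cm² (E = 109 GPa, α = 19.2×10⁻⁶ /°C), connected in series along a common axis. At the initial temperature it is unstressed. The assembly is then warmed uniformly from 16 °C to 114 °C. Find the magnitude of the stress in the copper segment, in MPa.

σ ≈ 223 MPa (compressive)

If the supports were absent, the total length change would be Σ αᵢΔT Lᵢ = 16.3×10⁻⁶×98×575 + 19.2×10⁻⁶×98×500 = 1.859 mm.
Since the ends are fixed, an axial force P builds up, equal in every segment, with P · Σ Lᵢ/(AᵢEᵢ) = δ_free.
Σ Lᵢ/(AᵢEᵢ) = 575/(1250×112×10³) + 500/(1800×109×10³) = 6.656×10⁻⁶ mm/N.
Hence P = δ_free / Σ(L/AE) = 1.859/6.656×10⁻⁶ = 279.4 kN (compressive).
σ_{copper} = P / A = 279400 / 1250 = 223.5 MPa.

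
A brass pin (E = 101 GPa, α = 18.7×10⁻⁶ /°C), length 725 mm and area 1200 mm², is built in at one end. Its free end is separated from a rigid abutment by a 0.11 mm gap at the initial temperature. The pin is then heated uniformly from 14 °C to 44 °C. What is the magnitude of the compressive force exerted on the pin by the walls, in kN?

P ≈ 49.6 kN

If the wall were absent the pin would grow by αΔT L = 18.7×10⁻⁶ × 30 × 725 = 0.4067 mm.
This exceeds the 0.11 mm gap, so the wall pushes back. The portion of expansion that must be recovered elastically is δ_free − gap = 0.4067 − 0.11 = 0.2967 mm.
That suppressed elongation corresponds to σ = E·Δ/L = 101×10³ × 0.2967/725 = 41.34 MPa.
Force on the wall = σA = 41.34 × 1200 mm² = 49.6 kN.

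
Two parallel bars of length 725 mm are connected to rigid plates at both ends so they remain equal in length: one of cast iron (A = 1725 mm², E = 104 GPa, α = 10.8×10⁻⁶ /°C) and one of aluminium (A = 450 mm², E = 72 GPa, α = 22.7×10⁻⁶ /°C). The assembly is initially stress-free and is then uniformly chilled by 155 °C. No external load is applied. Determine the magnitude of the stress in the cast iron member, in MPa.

Both members must finish at the same length. With the larger α, the aluminium tends to over-contract; the plates restrain it, putting the aluminium in tension and the cast iron in compression. With no external load the two internal forces are equal and opposite, magnitude P.
Setting the final lengths equal and cancelling L: (α₁ − α₂)ΔT = P/(A₁E₁) + P/(A₂E₂).
|α₁ − α₂|·ΔT = 11.9×10⁻⁶ × 155 = 0.001844.
1/(A₁E₁) + 1/(A₂E₂) = 1/(1725×104×10³) + 1/(450×72×10³) = 3.644×10⁻⁸ N⁻¹.
So P = 0.001844 / 3.644×10⁻⁸ = 50.62 kN.
σ_{cast iron} = P/A₁ = 50620/1725 = 29.34 MPa, compressive.

σ ≈ 29.3 MPa (compressive)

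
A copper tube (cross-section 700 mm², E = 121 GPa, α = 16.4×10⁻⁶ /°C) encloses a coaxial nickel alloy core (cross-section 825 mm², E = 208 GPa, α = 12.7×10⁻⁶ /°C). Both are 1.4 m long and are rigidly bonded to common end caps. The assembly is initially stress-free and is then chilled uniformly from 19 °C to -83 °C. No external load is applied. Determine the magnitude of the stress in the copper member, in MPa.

σ ≈ 30.6 MPa (tensile)

Equilibrium of a rigid end plate with no external load gives equal and opposite internal forces ±P in the two members. Since α_{copper} > α_{nickel alloy}, cooling drives the copper into tension and the nickel alloy into compression.
Setting the final lengths equal and cancelling L: (α₁ − α₂)ΔT = P/(A₁E₁) + P/(A₂E₂).
|α₁ − α₂|·ΔT = 3.7×10⁻⁶ × 102 = 0.0003774.
1/(A₁E₁) + 1/(A₂E₂) = 1/(700×121×10³) + 1/(825×208×10³) = 1.763×10⁻⁸ N⁻¹.
So P = 0.0003774 / 1.763×10⁻⁸ = 21.4 kN.
σ_{copper} = P/A₁ = 21400/700 = 30.57 MPa, tensile.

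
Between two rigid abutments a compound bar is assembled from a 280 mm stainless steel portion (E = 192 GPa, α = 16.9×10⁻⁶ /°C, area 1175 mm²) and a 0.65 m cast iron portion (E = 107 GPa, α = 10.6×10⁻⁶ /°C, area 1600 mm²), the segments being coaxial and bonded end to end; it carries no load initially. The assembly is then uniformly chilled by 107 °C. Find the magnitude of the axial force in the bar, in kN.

P ≈ 247 kN (tensile)

If the supports were absent, the total length change would be Σ αᵢΔT Lᵢ = 16.9×10⁻⁶×107×280 + 10.6×10⁻⁶×107×650 = 1.244 mm.
The walls prevent any net length change, so an axial force P (same in every segment) develops. Compatibility: P · Σ Lᵢ/(AᵢEᵢ) = δ_free.
Σ Lᵢ/(AᵢEᵢ) = 280/(1175×192×10³) + 650/(1600×107×10³) = 5.038×10⁻⁶ mm/N.
So P = 1.244 / 5.038×10⁻⁶ = 246.8 kN, tensile.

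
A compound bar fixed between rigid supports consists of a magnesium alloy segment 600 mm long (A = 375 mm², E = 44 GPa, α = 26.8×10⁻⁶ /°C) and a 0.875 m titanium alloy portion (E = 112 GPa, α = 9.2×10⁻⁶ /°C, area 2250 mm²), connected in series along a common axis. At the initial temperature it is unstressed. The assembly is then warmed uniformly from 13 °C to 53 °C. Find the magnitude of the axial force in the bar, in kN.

If the supports were absent, the total length change would be Σ αᵢΔT Lᵢ = 26.8×10⁻⁶×40×600 + 9.2×10⁻⁶×40×875 = 0.9652 mm.
Since the ends are fixed, an axial force P builds up, equal in every segment, with P · Σ Lᵢ/(AᵢEᵢ) = δ_free.
The series flexibility is Σ Lᵢ/(AᵢEᵢ) = 600/(375×44×10³) + 875/(2250×112×10³) = 3.984×10⁻⁵ mm/N.
So P = 0.9652 / 3.984×10⁻⁵ = 24.23 kN, compressive.

P ≈ 24.2 kN (compressive)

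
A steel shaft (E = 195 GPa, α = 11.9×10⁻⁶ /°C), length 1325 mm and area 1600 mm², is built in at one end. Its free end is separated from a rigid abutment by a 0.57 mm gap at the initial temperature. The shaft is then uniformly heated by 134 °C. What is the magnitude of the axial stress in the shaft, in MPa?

σ ≈ 227 MPa (compressive)

If the wall were absent the shaft would grow by αΔT L = 11.9×10⁻⁶ × 134 × 1325 = 2.113 mm.
The gap closes (δ_free > 0.57 mm) and the wall then resists a further 2.113 − 0.57 = 1.543 mm of expansion.
That suppressed elongation corresponds to σ = E·Δ/L = 195×10³ × 1.543/1325 = 227.1 MPa.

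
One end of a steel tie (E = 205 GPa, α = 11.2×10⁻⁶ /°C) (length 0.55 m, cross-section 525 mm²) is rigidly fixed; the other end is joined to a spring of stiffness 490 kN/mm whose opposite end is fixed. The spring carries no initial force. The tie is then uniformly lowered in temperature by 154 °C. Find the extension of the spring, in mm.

δ ≈ 0.271 mm

If the spring were absent the tie would shorten by αΔT L = 11.2×10⁻⁶ × 154 × 550 = 0.9486 mm.
Let P be the tensile force in the spring. The tie extends elastically by PL/(AE) and the spring stretches by P/k; together these equal δ_free.
So P = δ_free / [L/(AE) + 1/k] = 0.9486 / [ 550/(525×205×10³) + 1/(490×10³) ].
P = 0.9486 / 7.151×10⁻⁶ = 132700 N.
Spring extension = P/k = 132700/(490×10³) = 0.2707 mm.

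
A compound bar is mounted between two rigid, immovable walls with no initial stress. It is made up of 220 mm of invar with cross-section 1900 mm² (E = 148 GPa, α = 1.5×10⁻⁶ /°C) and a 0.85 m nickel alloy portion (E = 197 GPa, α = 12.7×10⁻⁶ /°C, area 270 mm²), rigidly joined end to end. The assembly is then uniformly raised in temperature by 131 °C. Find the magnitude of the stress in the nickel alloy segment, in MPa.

If the supports were absent, the total length change would be Σ αᵢΔT Lᵢ = 1.5×10⁻⁶×131×220 + 12.7×10⁻⁶×131×850 = 1.457 mm.
The walls prevent any net length change, so an axial force P (same in every segment) develops. Compatibility: P · Σ Lᵢ/(AᵢEᵢ) = δ_free.
The series flexibility is Σ Lᵢ/(AᵢEᵢ) = 220/(1900×148×10³) + 850/(270×197×10³) = 1.676×10⁻⁵ mm/N.
P = 1.457 / 1.676×10⁻⁵ = 86940 N = 86.94 kN, compressive.
σ_{nickel alloy} = P / A = 86940 / 270 = 322 MPa.

σ ≈ 322 MPa (compressive)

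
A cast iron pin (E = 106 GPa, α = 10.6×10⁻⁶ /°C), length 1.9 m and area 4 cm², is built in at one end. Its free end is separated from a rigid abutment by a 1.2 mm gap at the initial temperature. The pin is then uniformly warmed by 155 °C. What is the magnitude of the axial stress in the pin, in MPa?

σ ≈ 107 MPa (compressive)

If the wall were absent the pin would grow by αΔT L = 10.6×10⁻⁶ × 155 × 1900 = 3.122 mm.
After closing the 1.2 mm clearance, 3.122 − 1.2 = 1.922 mm of expansion remains to be suppressed by the wall.
That suppressed elongation corresponds to σ = E·Δ/L = 106×10³ × 1.922/1900 = 107.2 MPa.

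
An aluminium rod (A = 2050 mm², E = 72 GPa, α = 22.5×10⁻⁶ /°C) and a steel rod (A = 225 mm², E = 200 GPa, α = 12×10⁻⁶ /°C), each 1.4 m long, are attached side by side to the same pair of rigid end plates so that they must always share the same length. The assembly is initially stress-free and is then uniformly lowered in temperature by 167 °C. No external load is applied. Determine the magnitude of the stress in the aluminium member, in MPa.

σ ≈ 29.5 MPa (tensile)

Equilibrium of a rigid end plate with no external load gives equal and opposite internal forces ±P in the two members. Since α_{aluminium} > α_{steel}, cooling drives the aluminium into tension and the steel into compression.
Compatibility of the two members (thermal + elastic change equal): (α₁ − α₂)ΔT = P·[1/(A₁E₁) + 1/(A₂E₂)].
|α₁ − α₂|·ΔT = 10.5×10⁻⁶ × 167 = 0.001753.
1/(A₁E₁) + 1/(A₂E₂) = 1/(2050×72×10³) + 1/(225×200×10³) = 2.9×10⁻⁸ N⁻¹.
So P = 0.001753 / 2.9×10⁻⁸ = 60.47 kN.
σ_{aluminium} = P/A₁ = 60470/2050 = 29.5 MPa, tensile.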